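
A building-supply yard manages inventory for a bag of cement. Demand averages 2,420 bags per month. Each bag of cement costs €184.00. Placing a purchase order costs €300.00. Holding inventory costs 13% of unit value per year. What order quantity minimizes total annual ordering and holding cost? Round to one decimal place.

Annual demand D = 2,420 × 12 = 29,040.
Holding cost H = 0.13 × €184.00 = €23.9200 per unit per year.
EOQ = √(2DS / H) = √(2 × 29,040 × 300 / 23.92).
= √(17,424,000 / 23.92) = √728,428.0936 ≈ 853.480.

Q* ≈ 853.5 bags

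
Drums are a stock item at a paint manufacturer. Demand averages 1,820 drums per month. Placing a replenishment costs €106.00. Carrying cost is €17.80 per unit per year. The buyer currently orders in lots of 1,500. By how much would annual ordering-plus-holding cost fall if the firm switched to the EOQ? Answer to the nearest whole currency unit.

Extra cost ≈ €5,815 per year

Annual demand D = 1,820 × 12 = 21,840.
EOQ = √(2DS/H) = √(2 × 21,840 × 106 / 17.8) ≈ 510.02.
Cost at Q* = (D/Q*)S + (Q*/2)H = √(2DSH) ≈ €9,078.29.
Cost at Q = 1,500: (21,840/1,500)×106 + (1,500/2)×17.8 = €1,543.36 + €13,350.00 = €14,893.36.
Excess = €14,893.36 − €9,078.29 = €5,815.07.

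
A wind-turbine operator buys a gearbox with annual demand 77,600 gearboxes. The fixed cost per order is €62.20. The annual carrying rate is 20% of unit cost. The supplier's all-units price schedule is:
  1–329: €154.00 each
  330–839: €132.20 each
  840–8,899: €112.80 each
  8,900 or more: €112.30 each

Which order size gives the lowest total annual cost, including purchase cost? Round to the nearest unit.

Q* ≈ 840 gearboxes

Holding cost per unit per year at price C is H = 0.20·C.
Evaluate total cost at each tier's feasible EOQ or, if the EOQ is below the tier, at the tier's minimum quantity.
Tier 1 (€154.00): EOQ = 559.8 exceeds tier's upper bound 329, so this tier is dominated.
EOQ at €132.20 = 604.2 (feasible in tier 2): TC = 77,600×€132.20 + (77,600/604.2)×62.2 + (604.2/2)×0.20×€132.20 = €10,274,696.14.
EOQ at €112.80 = 654.1 < 840, so use break Q=840: TC = 77,600×€112.80 + (77,600/840.0)×62.2 + (840.0/2)×0.20×€112.80 = €8,768,501.30.
EOQ at €112.30 = 655.6 < 8900, so use break Q=8900: TC = 77,600×€112.30 + (77,600/8900.0)×62.2 + (8900.0/2)×0.20×€112.30 = €8,814,969.33.
Lowest total cost is €8,768,501.30 at Q = 840.0.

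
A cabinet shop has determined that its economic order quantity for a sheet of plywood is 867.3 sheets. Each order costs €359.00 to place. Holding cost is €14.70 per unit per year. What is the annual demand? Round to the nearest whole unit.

The basic EOQ model gives Q* = √(2DS/H); rearrange for the unknown.
From Q* = √(2DS/H): D = Q*²H / (2S) = 867.3² × 14.7 / (2 × 359) = 15400.385.

D ≈ 15,400 sheets per year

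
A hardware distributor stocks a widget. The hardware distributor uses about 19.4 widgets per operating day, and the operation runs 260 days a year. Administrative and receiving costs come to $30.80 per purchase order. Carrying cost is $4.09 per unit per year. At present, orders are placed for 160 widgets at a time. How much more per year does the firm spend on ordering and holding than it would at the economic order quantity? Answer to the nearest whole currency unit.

Annual demand D = 19.4 × 260 = 5,044.
EOQ = √(2DS/H) = √(2 × 5,044 × 30.8 / 4.09) ≈ 275.62.
Cost at Q* = (D/Q*)S + (Q*/2)H = √(2DSH) ≈ $1,127.30.
Cost at Q = 160: (5,044/160)×30.8 + (160/2)×4.09 = $970.97 + $327.20 = $1,298.17.
Excess = $1,298.17 − $1,127.30 = $170.87.

Extra cost ≈ $171 per year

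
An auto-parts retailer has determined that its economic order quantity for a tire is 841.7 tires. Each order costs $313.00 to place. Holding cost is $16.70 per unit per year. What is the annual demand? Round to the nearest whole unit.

D ≈ 18,900 tires per year

The basic EOQ model gives Q* = √(2DS/H); rearrange for the unknown.
From Q* = √(2DS/H): D = Q*²H / (2S) = 841.7² × 16.7 / (2 × 313) = 18899.782.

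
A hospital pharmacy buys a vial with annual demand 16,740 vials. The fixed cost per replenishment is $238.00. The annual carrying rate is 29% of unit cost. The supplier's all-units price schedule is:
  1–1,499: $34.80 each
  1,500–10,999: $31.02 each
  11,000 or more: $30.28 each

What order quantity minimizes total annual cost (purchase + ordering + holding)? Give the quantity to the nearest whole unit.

Holding cost per unit per year at price C is H = 0.29·C.
Candidates are each tier's EOQ (if it falls in that tier) and each price-break quantity.
EOQ at $34.80 = 888.6 (feasible in tier 1): TC = 16,740×$34.80 + (16,740/888.6)×238 + (888.6/2)×0.29×$34.80 = $591,519.47.
EOQ at $31.02 = 941.2 < 1500, so use break Q=1500: TC = 16,740×$31.02 + (16,740/1500.0)×238 + (1500.0/2)×0.29×$31.02 = $528,677.73.
EOQ at $30.28 = 952.6 < 11000, so use break Q=11000: TC = 16,740×$30.28 + (16,740/11000.0)×238 + (11000.0/2)×0.29×$30.28 = $555,545.99.
Lowest total cost is $528,677.73 at Q = 1500.0.

Q* ≈ 1,500 vials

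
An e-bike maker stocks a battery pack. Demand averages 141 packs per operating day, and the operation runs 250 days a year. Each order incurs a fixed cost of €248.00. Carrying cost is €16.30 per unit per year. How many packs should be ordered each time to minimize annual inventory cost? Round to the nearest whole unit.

Q* ≈ 1,036 packs

Annual demand D = 141 × 250 = 35,250.
EOQ = √(2DS / H) = √(2 × 35,250 × 248 / 16.3).
= √(17,484,000 / 16.3) = √1,072,638.0368 ≈ 1035.682.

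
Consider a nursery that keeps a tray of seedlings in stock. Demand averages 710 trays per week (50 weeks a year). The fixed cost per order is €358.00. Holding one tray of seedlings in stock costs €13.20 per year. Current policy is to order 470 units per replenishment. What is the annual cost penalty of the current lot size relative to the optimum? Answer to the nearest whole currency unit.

Extra cost ≈ €11,825 per year

Annual demand D = 710 × 50 = 35,500.
EOQ = √(2DS/H) = √(2 × 35,500 × 358 / 13.2) ≈ 1387.66.
Cost at Q* = (D/Q*)S + (Q*/2)H = √(2DSH) ≈ €18,317.14.
Cost at Q = 470: (35,500/470)×358 + (470/2)×13.2 = €27,040.43 + €3,102.00 = €30,142.43.
Excess = €30,142.43 − €18,317.14 = €11,825.29.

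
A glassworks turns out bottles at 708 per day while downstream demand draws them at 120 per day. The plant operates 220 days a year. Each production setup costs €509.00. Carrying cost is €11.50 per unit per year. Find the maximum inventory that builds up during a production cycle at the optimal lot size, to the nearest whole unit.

I_max ≈ 1,393 bottles

Annual demand D = 120 × 220 = 26,400.
Production build-up factor (1 − d/p) = 1 − 120/708 = 0.8305.
Q* = √(2DS / (H(1 − d/p))) = √(2 × 26,400 × 509 / (11.5 × 0.8305)).
= √(26,875,200 / 9.5508) ≈ 1677.471.
Maximum inventory = Q*(1 − d/p) = 1677.471 × 0.8305 ≈ 1393.153.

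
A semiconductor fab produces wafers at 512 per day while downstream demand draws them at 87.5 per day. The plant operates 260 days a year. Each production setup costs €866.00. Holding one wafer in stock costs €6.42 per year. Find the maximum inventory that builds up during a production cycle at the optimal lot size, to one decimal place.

I_max ≈ 2,255.8 wafers

Annual demand D = 87.5 × 260 = 22,750.
Production build-up factor (1 − d/p) = 1 − 87.5/512 = 0.8291.
Q* = √(2DS / (H(1 − d/p))) = √(2 × 22,750 × 866 / (6.42 × 0.8291)).
= √(39,403,000 / 5.3228) ≈ 2720.779.
Maximum inventory = Q*(1 − d/p) = 2720.779 × 0.8291 ≈ 2255.802.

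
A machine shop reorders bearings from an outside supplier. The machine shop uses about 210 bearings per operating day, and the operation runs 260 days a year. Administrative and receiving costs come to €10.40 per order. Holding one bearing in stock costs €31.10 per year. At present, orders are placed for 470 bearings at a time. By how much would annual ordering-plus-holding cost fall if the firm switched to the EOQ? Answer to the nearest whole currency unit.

Extra cost ≈ €2,574 per year

Annual demand D = 210 × 260 = 54,600.
EOQ = √(2DS/H) = √(2 × 54,600 × 10.4 / 31.1) ≈ 191.09.
Cost at Q* = (D/Q*)S + (Q*/2)H = √(2DSH) ≈ €5,943.03.
Cost at Q = 470: (54,600/470)×10.4 + (470/2)×31.1 = €1,208.17 + €7,308.50 = €8,516.67.
Excess = €8,516.67 − €5,943.03 = €2,573.64.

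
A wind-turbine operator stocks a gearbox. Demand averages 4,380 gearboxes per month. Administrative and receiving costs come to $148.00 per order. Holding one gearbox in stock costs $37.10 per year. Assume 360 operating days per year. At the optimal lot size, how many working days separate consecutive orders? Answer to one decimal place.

Annual demand D = 4,380 × 12 = 52,560.
EOQ = √(2DS/H) = √(2 × 52,560 × 148 / 37.1) ≈ 647.57.
Cycle time = Q*/D × 360 = 647.57 / 52,560 × 360 ≈ 4.435 days.

T ≈ 4.4 days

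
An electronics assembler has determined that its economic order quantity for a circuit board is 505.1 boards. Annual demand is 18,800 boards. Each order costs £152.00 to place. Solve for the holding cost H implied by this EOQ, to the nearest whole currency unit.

H ≈ £22

The basic EOQ model gives Q* = √(2DS/H); rearrange for the unknown.
From Q* = √(2DS/H): H = 2DS / Q*² = 2 × 18,800 × 152 / 505.1² = 22.4015.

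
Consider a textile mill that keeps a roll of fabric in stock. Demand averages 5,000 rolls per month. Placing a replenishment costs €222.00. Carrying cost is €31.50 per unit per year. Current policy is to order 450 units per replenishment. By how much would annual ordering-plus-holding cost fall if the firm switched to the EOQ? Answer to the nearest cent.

Annual demand D = 5,000 × 12 = 60,000.
EOQ = √(2DS/H) = √(2 × 60,000 × 222 / 31.5) ≈ 919.63.
Cost at Q* = (D/Q*)S + (Q*/2)H = √(2DSH) ≈ €28,968.26.
Cost at Q = 450: (60,000/450)×222 + (450/2)×31.5 = €29,600.00 + €7,087.50 = €36,687.50.
Excess = €36,687.50 − €28,968.26 = €7,719.24.

Extra cost ≈ €7,719.24 per year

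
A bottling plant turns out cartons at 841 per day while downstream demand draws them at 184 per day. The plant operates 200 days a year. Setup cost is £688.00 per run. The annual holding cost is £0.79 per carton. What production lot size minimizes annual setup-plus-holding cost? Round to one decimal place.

Q* ≈ 9,058.1 cartons

Annual demand D = 184 × 200 = 36,800.
Production build-up factor (1 − d/p) = 1 − 184/841 = 0.7812.
Q* = √(2DS / (H(1 − d/p))) = √(2 × 36,800 × 688 / (0.79 × 0.7812)).
= √(50,636,800 / 0.6172) ≈ 9058.054.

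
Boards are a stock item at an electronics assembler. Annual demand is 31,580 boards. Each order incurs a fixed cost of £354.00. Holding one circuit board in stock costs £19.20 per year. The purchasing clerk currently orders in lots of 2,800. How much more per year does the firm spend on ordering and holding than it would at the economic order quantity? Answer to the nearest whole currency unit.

Extra cost ≈ £10,153 per year

EOQ = √(2DS/H) = √(2 × 31,580 × 354 / 19.2) ≈ 1079.13.
Cost at Q* = (D/Q*)S + (Q*/2)H = √(2DSH) ≈ £20,719.22.
Cost at Q = 2,800: (31,580/2,800)×354 + (2,800/2)×19.2 = £3,992.61 + £26,880.00 = £30,872.61.
Excess = £30,872.61 − £20,719.22 = £10,153.40.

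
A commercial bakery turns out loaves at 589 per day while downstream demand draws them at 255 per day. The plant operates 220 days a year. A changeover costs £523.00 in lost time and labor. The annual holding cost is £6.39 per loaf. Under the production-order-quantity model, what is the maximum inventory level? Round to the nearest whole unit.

I_max ≈ 2,282 loaves

Annual demand D = 255 × 220 = 56,100.
Production build-up factor (1 − d/p) = 1 − 255/589 = 0.5671.
Q* = √(2DS / (H(1 − d/p))) = √(2 × 56,100 × 523 / (6.39 × 0.5671)).
= √(58,680,600 / 3.6235) ≈ 4024.216.
Maximum inventory = Q*(1 − d/p) = 4024.216 × 0.5671 ≈ 2281.983.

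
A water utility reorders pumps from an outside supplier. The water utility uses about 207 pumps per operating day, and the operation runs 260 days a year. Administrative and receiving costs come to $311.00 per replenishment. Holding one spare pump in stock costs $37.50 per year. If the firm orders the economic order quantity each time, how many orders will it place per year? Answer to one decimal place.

Annual demand D = 207 × 260 = 53,820.
The optimal lot size = √(2DS/H) = √(2 × 53,820 × 311 / 37.5) ≈ 944.83.
Orders per year = D / Q* = 53,820 / 944.83 ≈ 56.963.

N ≈ 57.0 orders per year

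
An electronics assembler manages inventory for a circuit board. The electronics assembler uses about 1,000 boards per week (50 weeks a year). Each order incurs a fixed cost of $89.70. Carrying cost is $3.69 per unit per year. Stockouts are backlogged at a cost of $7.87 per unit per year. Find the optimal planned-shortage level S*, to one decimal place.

S* ≈ 603.2 boards

Annual demand D = 1,000 × 50 = 50,000.
With planned backorders, Q* = √(2DS/H) · √((H+B)/B).
√(2DS/H) = √(2 × 50,000 × 89.7 / 3.69) = 1559.133.
√((H+B)/B) = √((3.69+7.87)/7.87) = 1.2120.
Q* ≈ 1889.620.
S* = Q* · H/(H+B) = 1889.620 × 3.69/11.56 ≈ 603.175.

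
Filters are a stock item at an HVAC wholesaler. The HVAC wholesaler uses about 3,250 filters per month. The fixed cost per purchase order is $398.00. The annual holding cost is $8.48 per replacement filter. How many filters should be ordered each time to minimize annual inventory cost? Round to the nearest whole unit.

Q* ≈ 1,913 filters

Annual demand D = 3,250 × 12 = 39,000.
EOQ = √(2DS / H) = √(2 × 39,000 × 398 / 8.48).
= √(31,044,000 / 8.48) = √3,660,849.0566 ≈ 1913.335.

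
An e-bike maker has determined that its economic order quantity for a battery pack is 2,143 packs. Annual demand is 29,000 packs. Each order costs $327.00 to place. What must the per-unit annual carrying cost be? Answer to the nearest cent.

Invert the EOQ relation Q*² = 2DS/H.
From Q* = √(2DS/H): H = 2DS / Q*² = 2 × 29,000 × 327 / 2,143² = 4.1298.

H ≈ $4.13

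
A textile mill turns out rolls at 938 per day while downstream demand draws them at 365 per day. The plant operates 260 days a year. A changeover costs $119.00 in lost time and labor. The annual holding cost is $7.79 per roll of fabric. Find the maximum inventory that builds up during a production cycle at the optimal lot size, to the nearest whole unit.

I_max ≈ 1,331 rolls

Annual demand D = 365 × 260 = 94,900.
Production build-up factor (1 − d/p) = 1 − 365/938 = 0.6109.
Q* = √(2DS / (H(1 − d/p))) = √(2 × 94,900 × 119 / (7.79 × 0.6109)).
= √(22,586,200 / 4.7587) ≈ 2178.597.
Maximum inventory = Q*(1 − d/p) = 2178.597 × 0.6109 ≈ 1330.849.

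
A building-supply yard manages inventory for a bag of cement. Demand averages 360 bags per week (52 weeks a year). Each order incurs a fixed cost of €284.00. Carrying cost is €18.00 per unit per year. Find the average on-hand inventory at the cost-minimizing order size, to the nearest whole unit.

Average inventory ≈ 384 bags

Annual demand D = 360 × 52 = 18,720.
EOQ = √(2DS/H) = √(2 × 18,720 × 284 / 18) ≈ 768.58.
Average inventory = Q*/2 ≈ 768.58 / 2 = 384.292.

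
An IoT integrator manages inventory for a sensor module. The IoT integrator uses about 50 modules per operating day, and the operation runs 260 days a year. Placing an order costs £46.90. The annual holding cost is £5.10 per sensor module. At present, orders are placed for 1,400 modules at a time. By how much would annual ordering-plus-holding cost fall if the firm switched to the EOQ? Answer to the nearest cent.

Annual demand D = 50 × 260 = 13,000.
EOQ = √(2DS/H) = √(2 × 13,000 × 46.9 / 5.1) ≈ 488.98.
Cost at Q* = (D/Q*)S + (Q*/2)H = √(2DSH) ≈ £2,493.78.
Cost at Q = 1,400: (13,000/1,400)×46.9 + (1,400/2)×5.1 = £435.50 + £3,570.00 = £4,005.50.
Excess = £4,005.50 − £2,493.78 = £1,511.72.

Extra cost ≈ £1,511.72 per year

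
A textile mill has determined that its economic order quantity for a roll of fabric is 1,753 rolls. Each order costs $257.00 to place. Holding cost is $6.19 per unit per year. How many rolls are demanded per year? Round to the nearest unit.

D ≈ 37,008 rolls per year

The basic EOQ model gives Q* = √(2DS/H); rearrange for the unknown.
From Q* = √(2DS/H): D = Q*²H / (2S) = 1,753² × 6.19 / (2 × 257) = 37007.638.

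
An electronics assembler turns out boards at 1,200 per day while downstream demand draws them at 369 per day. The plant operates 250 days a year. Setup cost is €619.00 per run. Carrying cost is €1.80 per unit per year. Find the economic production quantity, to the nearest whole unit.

Annual demand D = 369 × 250 = 92,250.
Production build-up factor (1 − d/p) = 1 − 369/1,200 = 0.6925.
Q* = √(2DS / (H(1 − d/p))) = √(2 × 92,250 × 619 / (1.8 × 0.6925)).
= √(114,205,500 / 1.2465) ≈ 9571.883.

Q* ≈ 9,572 boards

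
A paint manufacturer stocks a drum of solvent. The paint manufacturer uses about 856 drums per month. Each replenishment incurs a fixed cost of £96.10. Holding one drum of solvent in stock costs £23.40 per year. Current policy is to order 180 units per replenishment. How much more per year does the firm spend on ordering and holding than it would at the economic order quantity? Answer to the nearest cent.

Extra cost ≈ £793.19 per year

Annual demand D = 856 × 12 = 10,272.
EOQ = √(2DS/H) = √(2 × 10,272 × 96.1 / 23.4) ≈ 290.47.
Cost at Q* = (D/Q*)S + (Q*/2)H = √(2DSH) ≈ £6,796.92.
Cost at Q = 180: (10,272/180)×96.1 + (180/2)×23.4 = £5,484.11 + £2,106.00 = £7,590.11.
Excess = £7,590.11 − £6,796.92 = £793.19.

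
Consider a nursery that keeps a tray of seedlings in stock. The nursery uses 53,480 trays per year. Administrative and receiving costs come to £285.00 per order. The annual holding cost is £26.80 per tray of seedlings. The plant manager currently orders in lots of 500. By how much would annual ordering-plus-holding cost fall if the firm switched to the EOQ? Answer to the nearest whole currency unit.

EOQ = √(2DS/H) = √(2 × 53,480 × 285 / 26.8) ≈ 1066.51.
Cost at Q* = (D/Q*)S + (Q*/2)H = √(2DSH) ≈ £28,582.52.
Cost at Q = 500: (53,480/500)×285 + (500/2)×26.8 = £30,483.60 + £6,700.00 = £37,183.60.
Excess = £37,183.60 − £28,582.52 = £8,601.08.

Extra cost ≈ £8,601 per year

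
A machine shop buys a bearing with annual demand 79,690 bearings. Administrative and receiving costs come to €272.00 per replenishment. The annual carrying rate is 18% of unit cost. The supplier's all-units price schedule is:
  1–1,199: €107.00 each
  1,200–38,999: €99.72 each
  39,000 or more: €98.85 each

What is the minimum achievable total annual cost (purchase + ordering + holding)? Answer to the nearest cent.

Holding cost per unit per year at price C is H = 0.18·C.
For each price level, check whether its EOQ is feasible; otherwise the best quantity at that price is the breakpoint.
Tier 1 (€107.00): EOQ = 1500.3 exceeds tier's upper bound 1199, so this tier is dominated.
EOQ at €99.72 = 1554.1 (feasible in tier 2): TC = 79,690×€99.72 + (79,690/1554.1)×272 + (1554.1/2)×0.18×€99.72 = €7,974,581.95.
EOQ at €98.85 = 1560.9 < 39000, so use break Q=39000: TC = 79,690×€98.85 + (79,690/39000.0)×272 + (39000.0/2)×0.18×€98.85 = €8,224,875.79.
Lowest total cost among the candidates is at Q = 1554.1.

TC* ≈ €7,974,581.95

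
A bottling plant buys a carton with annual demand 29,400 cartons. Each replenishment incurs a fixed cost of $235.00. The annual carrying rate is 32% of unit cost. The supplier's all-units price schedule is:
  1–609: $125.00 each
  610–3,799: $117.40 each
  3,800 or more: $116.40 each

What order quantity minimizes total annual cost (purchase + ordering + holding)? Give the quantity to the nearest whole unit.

Holding cost per unit per year at price C is H = 0.32·C.
For each price level, check whether its EOQ is feasible; otherwise the best quantity at that price is the breakpoint.
EOQ at $125.00 = 587.7 (feasible in tier 1): TC = 29,400×$125.00 + (29,400/587.7)×235 + (587.7/2)×0.32×$125.00 = $3,698,510.00.
EOQ at $117.40 = 606.5 < 610, so use break Q=610: TC = 29,400×$117.40 + (29,400/610.0)×235 + (610.0/2)×0.32×$117.40 = $3,474,344.47.
EOQ at $116.40 = 609.1 < 3800, so use break Q=3800: TC = 29,400×$116.40 + (29,400/3800.0)×235 + (3800.0/2)×0.32×$116.40 = $3,494,749.36.
Lowest total cost is $3,474,344.47 at Q = 610.0.

Q* ≈ 610 cartons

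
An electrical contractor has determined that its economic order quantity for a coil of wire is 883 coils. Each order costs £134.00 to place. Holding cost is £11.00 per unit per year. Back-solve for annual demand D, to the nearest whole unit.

D ≈ 32,002 coils per year

Squaring Q* = √(2DS/H) gives Q*² = 2DS/H.
From Q* = √(2DS/H): D = Q*²H / (2S) = 883² × 11 / (2 × 134) = 32002.160.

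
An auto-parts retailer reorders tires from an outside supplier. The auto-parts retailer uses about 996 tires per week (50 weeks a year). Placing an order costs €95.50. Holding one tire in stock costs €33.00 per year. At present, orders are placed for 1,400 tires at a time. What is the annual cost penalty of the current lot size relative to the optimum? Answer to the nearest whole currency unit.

Extra cost ≈ €8,780 per year

Annual demand D = 996 × 50 = 49,800.
EOQ = √(2DS/H) = √(2 × 49,800 × 95.5 / 33) ≈ 536.88.
Cost at Q* = (D/Q*)S + (Q*/2)H = √(2DSH) ≈ €17,716.92.
Cost at Q = 1,400: (49,800/1,400)×95.5 + (1,400/2)×33 = €3,397.07 + €23,100.00 = €26,497.07.
Excess = €26,497.07 − €17,716.92 = €8,780.15.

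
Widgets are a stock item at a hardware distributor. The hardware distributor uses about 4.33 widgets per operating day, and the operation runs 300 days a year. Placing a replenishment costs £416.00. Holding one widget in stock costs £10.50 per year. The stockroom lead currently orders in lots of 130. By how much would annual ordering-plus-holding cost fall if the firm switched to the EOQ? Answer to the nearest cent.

Annual demand D = 4.33 × 300 = 1,299.
EOQ = √(2DS/H) = √(2 × 1,299 × 416 / 10.5) ≈ 320.83.
Cost at Q* = (D/Q*)S + (Q*/2)H = √(2DSH) ≈ £3,368.69.
Cost at Q = 130: (1,299/130)×416 + (130/2)×10.5 = £4,156.80 + £682.50 = £4,839.30.
Excess = £4,839.30 − £3,368.69 = £1,470.61.

Extra cost ≈ £1,470.61 per year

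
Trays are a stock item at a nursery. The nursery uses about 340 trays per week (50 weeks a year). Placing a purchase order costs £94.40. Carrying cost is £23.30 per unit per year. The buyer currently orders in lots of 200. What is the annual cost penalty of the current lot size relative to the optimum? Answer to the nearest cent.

Annual demand D = 340 × 50 = 17,000.
EOQ = √(2DS/H) = √(2 × 17,000 × 94.4 / 23.3) ≈ 371.15.
Cost at Q* = (D/Q*)S + (Q*/2)H = √(2DSH) ≈ £8,647.76.
Cost at Q = 200: (17,000/200)×94.4 + (200/2)×23.3 = £8,024.00 + £2,330.00 = £10,354.00.
Excess = £10,354.00 − £8,647.76 = £1,706.24.

Extra cost ≈ £1,706.24 per year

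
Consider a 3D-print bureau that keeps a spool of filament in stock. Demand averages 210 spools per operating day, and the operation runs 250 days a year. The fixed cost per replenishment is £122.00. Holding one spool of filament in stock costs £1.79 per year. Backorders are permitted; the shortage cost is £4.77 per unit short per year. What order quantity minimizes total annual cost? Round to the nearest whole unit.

Q* ≈ 3,137 spools

Annual demand D = 210 × 250 = 52,500.
With planned backorders, Q* = √(2DS/H) · √((H+B)/B).
√(2DS/H) = √(2 × 52,500 × 122 / 1.79) = 2675.149.
√((H+B)/B) = √((1.79+4.77)/4.77) = 1.1727.
Q* ≈ 3137.190.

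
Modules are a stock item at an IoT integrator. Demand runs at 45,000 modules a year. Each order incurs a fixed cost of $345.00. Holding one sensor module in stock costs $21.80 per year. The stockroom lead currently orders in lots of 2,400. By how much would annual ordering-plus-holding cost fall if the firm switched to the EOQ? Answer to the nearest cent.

EOQ = √(2DS/H) = √(2 × 45,000 × 345 / 21.8) ≈ 1193.45.
Cost at Q* = (D/Q*)S + (Q*/2)H = √(2DSH) ≈ $26,017.11.
Cost at Q = 2,400: (45,000/2,400)×345 + (2,400/2)×21.8 = $6,468.75 + $26,160.00 = $32,628.75.
Excess = $32,628.75 − $26,017.11 = $6,611.64.

Extra cost ≈ $6,611.64 per year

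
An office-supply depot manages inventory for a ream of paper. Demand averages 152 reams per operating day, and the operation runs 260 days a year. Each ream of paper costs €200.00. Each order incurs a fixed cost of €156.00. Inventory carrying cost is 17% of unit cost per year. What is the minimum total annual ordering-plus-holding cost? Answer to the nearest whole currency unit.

Annual demand D = 152 × 260 = 39,520.
Holding cost H = 0.17 × €200.00 = €34.0000 per unit per year.
EOQ = √(2DS/H) = √(2 × 39,520 × 156 / 34) ≈ 602.21.
At the optimum the two cost components are equal, so total cost = 2·(Q*/2)H = Q*·H.
Minimum total = √(2DSH) = √(2 × 39,520 × 156 × 34) ≈ 20475.062.

TC* ≈ €20,475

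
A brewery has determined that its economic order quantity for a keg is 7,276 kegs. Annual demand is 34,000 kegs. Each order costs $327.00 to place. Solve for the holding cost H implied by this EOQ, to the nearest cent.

Squaring Q* = √(2DS/H) gives Q*² = 2DS/H.
From Q* = √(2DS/H): H = 2DS / Q*² = 2 × 34,000 × 327 / 7,276² = 0.4200.

H ≈ $0.42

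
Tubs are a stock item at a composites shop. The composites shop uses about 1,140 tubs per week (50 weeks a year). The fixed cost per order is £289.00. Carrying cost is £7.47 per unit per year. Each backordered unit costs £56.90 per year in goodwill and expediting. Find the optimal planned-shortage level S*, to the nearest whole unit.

Annual demand D = 1,140 × 50 = 57,000.
With planned backorders, Q* = √(2DS/H) · √((H+B)/B).
√(2DS/H) = √(2 × 57,000 × 289 / 7.47) = 2100.105.
√((H+B)/B) = √((7.47+56.9)/56.9) = 1.0636.
Q* ≈ 2233.709.
S* = Q* · H/(H+B) = 2233.709 × 7.47/64.37 ≈ 259.217.

S* ≈ 259 tubs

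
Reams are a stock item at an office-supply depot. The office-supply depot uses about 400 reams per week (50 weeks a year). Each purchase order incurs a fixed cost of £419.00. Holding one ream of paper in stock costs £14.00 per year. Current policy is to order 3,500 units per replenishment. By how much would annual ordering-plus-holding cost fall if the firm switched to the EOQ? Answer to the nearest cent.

Annual demand D = 400 × 50 = 20,000.
EOQ = √(2DS/H) = √(2 × 20,000 × 419 / 14) ≈ 1094.14.
Cost at Q* = (D/Q*)S + (Q*/2)H = √(2DSH) ≈ £15,317.96.
Cost at Q = 3,500: (20,000/3,500)×419 + (3,500/2)×14 = £2,394.29 + £24,500.00 = £26,894.29.
Excess = £26,894.29 − £15,317.96 = £11,576.32.

Extra cost ≈ £11,576.32 per year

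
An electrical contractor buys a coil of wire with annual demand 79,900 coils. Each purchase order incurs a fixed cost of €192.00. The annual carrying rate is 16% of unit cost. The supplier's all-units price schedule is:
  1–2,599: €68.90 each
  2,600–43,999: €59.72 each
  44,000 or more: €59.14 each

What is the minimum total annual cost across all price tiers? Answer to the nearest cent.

TC* ≈ €4,789,950.07

Holding cost per unit per year at price C is H = 0.16·C.
Candidates are each tier's EOQ (if it falls in that tier) and each price-break quantity.
EOQ at €68.90 = 1668.3 (feasible in tier 1): TC = 79,900×€68.90 + (79,900/1668.3)×192 + (1668.3/2)×0.16×€68.90 = €5,523,501.14.
EOQ at €59.72 = 1791.9 < 2600, so use break Q=2600: TC = 79,900×€59.72 + (79,900/2600.0)×192 + (2600.0/2)×0.16×€59.72 = €4,789,950.07.
EOQ at €59.14 = 1800.7 < 44000, so use break Q=44000: TC = 79,900×€59.14 + (79,900/44000.0)×192 + (44000.0/2)×0.16×€59.14 = €4,933,807.45.
Lowest total cost among the candidates is at Q = 2600.0.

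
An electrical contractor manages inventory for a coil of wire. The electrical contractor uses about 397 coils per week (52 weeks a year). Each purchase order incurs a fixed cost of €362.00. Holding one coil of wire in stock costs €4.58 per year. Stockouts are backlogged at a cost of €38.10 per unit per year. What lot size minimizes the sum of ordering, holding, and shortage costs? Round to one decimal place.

Annual demand D = 397 × 52 = 20,644.
With planned backorders, Q* = √(2DS/H) · √((H+B)/B).
√(2DS/H) = √(2 × 20,644 × 362 / 4.58) = 1806.481.
√((H+B)/B) = √((4.58+38.1)/38.1) = 1.0584.
Q* ≈ 1911.979.

Q* ≈ 1,912.0 coils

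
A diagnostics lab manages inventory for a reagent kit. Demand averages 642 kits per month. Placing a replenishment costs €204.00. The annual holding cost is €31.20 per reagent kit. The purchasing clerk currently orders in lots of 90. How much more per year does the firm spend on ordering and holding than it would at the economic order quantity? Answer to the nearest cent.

Annual demand D = 642 × 12 = 7,704.
EOQ = √(2DS/H) = √(2 × 7,704 × 204 / 31.2) ≈ 317.40.
Cost at Q* = (D/Q*)S + (Q*/2)H = √(2DSH) ≈ €9,902.97.
Cost at Q = 90: (7,704/90)×204 + (90/2)×31.2 = €17,462.40 + €1,404.00 = €18,866.40.
Excess = €18,866.40 − €9,902.97 = €8,963.43.

Extra cost ≈ €8,963.43 per year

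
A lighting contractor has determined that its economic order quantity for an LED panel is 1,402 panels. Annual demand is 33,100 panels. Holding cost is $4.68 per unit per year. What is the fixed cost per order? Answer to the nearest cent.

S ≈ $138.96

The basic EOQ model gives Q* = √(2DS/H); rearrange for the unknown.
From Q* = √(2DS/H): S = Q*²H / (2D) = 1,402² × 4.68 / (2 × 33,100) = 138.9581.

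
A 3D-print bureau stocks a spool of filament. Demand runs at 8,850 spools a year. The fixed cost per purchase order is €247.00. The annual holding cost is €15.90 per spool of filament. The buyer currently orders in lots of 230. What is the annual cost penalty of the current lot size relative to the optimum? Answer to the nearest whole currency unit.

EOQ = √(2DS/H) = √(2 × 8,850 × 247 / 15.9) ≈ 524.37.
Cost at Q* = (D/Q*)S + (Q*/2)H = √(2DSH) ≈ €8,337.46.
Cost at Q = 230: (8,850/230)×247 + (230/2)×15.9 = €9,504.13 + €1,828.50 = €11,332.63.
Excess = €11,332.63 − €8,337.46 = €2,995.17.

Extra cost ≈ €2,995 per year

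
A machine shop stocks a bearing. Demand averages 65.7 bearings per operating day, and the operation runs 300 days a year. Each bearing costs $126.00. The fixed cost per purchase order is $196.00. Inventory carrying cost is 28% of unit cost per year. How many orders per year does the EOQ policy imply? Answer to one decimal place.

Annual demand D = 65.7 × 300 = 19,710.
Holding cost H = 0.28 × $126.00 = $35.2800 per unit per year.
EOQ = √(2DS/H) = √(2 × 19,710 × 196 / 35.28) ≈ 467.97.
Orders per year = D / Q* = 19,710 / 467.97 ≈ 42.118.

N ≈ 42.1 orders per year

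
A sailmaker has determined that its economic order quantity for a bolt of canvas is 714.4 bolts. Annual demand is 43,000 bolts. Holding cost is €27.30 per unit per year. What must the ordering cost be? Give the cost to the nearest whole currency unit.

Squaring Q* = √(2DS/H) gives Q*² = 2DS/H.
From Q* = √(2DS/H): S = Q*²H / (2D) = 714.4² × 27.3 / (2 × 43,000) = 162.0120.

S ≈ €162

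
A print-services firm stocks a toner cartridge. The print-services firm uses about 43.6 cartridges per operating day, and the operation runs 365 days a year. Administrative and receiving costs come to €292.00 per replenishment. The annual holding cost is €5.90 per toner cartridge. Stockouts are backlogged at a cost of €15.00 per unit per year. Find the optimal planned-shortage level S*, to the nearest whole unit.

Annual demand D = 43.6 × 365 = 15,914.
With planned backorders, Q* = √(2DS/H) · √((H+B)/B).
√(2DS/H) = √(2 × 15,914 × 292 / 5.9) = 1255.076.
√((H+B)/B) = √((5.9+15)/15) = 1.1804.
Q* ≈ 1481.486.
S* = Q* · H/(H+B) = 1481.486 × 5.9/20.9 ≈ 418.219.

S* ≈ 418 cartridges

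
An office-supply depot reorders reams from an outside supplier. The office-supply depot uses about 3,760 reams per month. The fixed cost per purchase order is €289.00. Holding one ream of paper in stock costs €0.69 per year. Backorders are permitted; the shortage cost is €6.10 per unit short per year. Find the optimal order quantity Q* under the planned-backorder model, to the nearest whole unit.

Annual demand D = 3,760 × 12 = 45,120.
With planned backorders, Q* = √(2DS/H) · √((H+B)/B).
√(2DS/H) = √(2 × 45,120 × 289 / 0.69) = 6147.859.
√((H+B)/B) = √((0.69+6.1)/6.1) = 1.0550.
Q* ≈ 6486.253.

Q* ≈ 6,486 reams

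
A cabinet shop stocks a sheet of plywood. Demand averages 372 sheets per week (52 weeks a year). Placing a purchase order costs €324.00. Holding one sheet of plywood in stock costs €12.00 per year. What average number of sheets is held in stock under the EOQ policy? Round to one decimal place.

Annual demand D = 372 × 52 = 19,344.
Q* = √(2DS/H) = √(2 × 19,344 × 324 / 12) ≈ 1022.05.
Average inventory = Q*/2 ≈ 1022.05 / 2 = 511.023.

Average inventory ≈ 511.0 sheets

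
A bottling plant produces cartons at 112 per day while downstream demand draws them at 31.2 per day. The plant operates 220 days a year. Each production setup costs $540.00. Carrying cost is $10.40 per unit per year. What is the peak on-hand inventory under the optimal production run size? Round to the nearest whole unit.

I_max ≈ 717 cartons

Annual demand D = 31.2 × 220 = 6,864.
Production build-up factor (1 − d/p) = 1 − 31.2/112 = 0.7214.
Q* = √(2DS / (H(1 − d/p))) = √(2 × 6,864 × 540 / (10.4 × 0.7214)).
= √(7,413,120 / 7.5029) ≈ 994.002.
Maximum inventory = Q*(1 − d/p) = 994.002 × 0.7214 ≈ 717.101.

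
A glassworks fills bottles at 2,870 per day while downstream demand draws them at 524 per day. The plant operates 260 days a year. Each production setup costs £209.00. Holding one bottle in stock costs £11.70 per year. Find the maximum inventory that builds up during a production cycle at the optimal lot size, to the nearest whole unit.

Annual demand D = 524 × 260 = 136,240.
Production build-up factor (1 − d/p) = 1 − 524/2,870 = 0.8174.
Q* = √(2DS / (H(1 − d/p))) = √(2 × 136,240 × 209 / (11.7 × 0.8174)).
= √(56,948,320 / 9.5638) ≈ 2440.195.
Maximum inventory = Q*(1 − d/p) = 2440.195 × 0.8174 ≈ 1994.668.

I_max ≈ 1,995 bottles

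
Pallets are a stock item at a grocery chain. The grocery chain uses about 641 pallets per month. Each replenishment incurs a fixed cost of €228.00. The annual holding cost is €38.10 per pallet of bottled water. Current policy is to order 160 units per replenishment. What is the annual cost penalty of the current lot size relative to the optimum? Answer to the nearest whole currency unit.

Extra cost ≈ €2,449 per year

Annual demand D = 641 × 12 = 7,692.
EOQ = √(2DS/H) = √(2 × 7,692 × 228 / 38.1) ≈ 303.42.
Cost at Q* = (D/Q*)S + (Q*/2)H = √(2DSH) ≈ €11,560.18.
Cost at Q = 160: (7,692/160)×228 + (160/2)×38.1 = €10,961.10 + €3,048.00 = €14,009.10.
Excess = €14,009.10 − €11,560.18 = €2,448.92.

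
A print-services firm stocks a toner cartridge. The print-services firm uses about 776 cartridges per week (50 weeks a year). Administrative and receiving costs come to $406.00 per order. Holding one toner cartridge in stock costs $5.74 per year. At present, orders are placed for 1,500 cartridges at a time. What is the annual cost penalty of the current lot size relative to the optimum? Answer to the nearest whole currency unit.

Extra cost ≈ $1,359 per year

Annual demand D = 776 × 50 = 38,800.
EOQ = √(2DS/H) = √(2 × 38,800 × 406 / 5.74) ≈ 2342.81.
Cost at Q* = (D/Q*)S + (Q*/2)H = √(2DSH) ≈ $13,447.76.
Cost at Q = 1,500: (38,800/1,500)×406 + (1,500/2)×5.74 = $10,501.87 + $4,305.00 = $14,806.87.
Excess = $14,806.87 − $13,447.76 = $1,359.11.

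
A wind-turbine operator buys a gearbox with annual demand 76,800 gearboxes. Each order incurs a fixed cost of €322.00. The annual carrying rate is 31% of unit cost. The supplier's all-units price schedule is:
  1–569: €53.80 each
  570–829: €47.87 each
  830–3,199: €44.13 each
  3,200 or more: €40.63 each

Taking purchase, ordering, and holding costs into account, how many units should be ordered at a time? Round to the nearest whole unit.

Holding cost per unit per year at price C is H = 0.31·C.
Evaluate total cost at each tier's feasible EOQ or, if the EOQ is below the tier, at the tier's minimum quantity.
Tier 1 (€53.80): EOQ = 1722.1 exceeds tier's upper bound 569, so this tier is dominated.
Tier 2 (€47.87): EOQ = 1825.6 exceeds tier's upper bound 829, so this tier is dominated.
EOQ at €44.13 = 1901.4 (feasible in tier 3): TC = 76,800×€44.13 + (76,800/1901.4)×322 + (1901.4/2)×0.31×€44.13 = €3,415,195.86.
EOQ at €40.63 = 1981.6 < 3200, so use break Q=3200: TC = 76,800×€40.63 + (76,800/3200.0)×322 + (3200.0/2)×0.31×€40.63 = €3,148,264.48.
Lowest total cost is €3,148,264.48 at Q = 3200.0.

Q* ≈ 3,200 gearboxes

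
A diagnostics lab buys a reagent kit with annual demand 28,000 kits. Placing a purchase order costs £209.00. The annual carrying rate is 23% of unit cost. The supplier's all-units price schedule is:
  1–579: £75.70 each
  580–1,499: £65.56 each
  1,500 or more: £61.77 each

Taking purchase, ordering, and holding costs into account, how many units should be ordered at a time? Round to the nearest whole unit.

Q* ≈ 1,500 kits

Holding cost per unit per year at price C is H = 0.23·C.
Evaluate total cost at each tier's feasible EOQ or, if the EOQ is below the tier, at the tier's minimum quantity.
Tier 1 (£75.70): EOQ = 819.9 exceeds tier's upper bound 579, so this tier is dominated.
EOQ at £65.56 = 881.0 (feasible in tier 2): TC = 28,000×£65.56 + (28,000/881.0)×209 + (881.0/2)×0.23×£65.56 = £1,848,964.66.
EOQ at £61.77 = 907.6 < 1500, so use break Q=1500: TC = 28,000×£61.77 + (28,000/1500.0)×209 + (1500.0/2)×0.23×£61.77 = £1,744,116.66.
Lowest total cost is £1,744,116.66 at Q = 1500.0.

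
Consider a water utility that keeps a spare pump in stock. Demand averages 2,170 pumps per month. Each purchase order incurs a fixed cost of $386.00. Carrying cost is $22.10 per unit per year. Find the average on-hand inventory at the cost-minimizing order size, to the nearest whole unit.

Average inventory ≈ 477 pumps

Annual demand D = 2,170 × 12 = 26,040.
EOQ = √(2DS/H) = √(2 × 26,040 × 386 / 22.1) ≈ 953.75.
Average inventory = Q*/2 ≈ 953.75 / 2 = 476.873.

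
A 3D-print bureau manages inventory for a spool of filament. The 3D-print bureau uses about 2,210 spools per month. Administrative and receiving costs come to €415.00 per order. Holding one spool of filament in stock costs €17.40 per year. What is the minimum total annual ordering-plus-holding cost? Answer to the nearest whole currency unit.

Annual demand D = 2,210 × 12 = 26,520.
EOQ = √(2DS/H) = √(2 × 26,520 × 415 / 17.4) ≈ 1124.74.
At the optimum the two cost components are equal, so total cost = 2·(Q*/2)H = Q*·H.
Minimum total = √(2DSH) = √(2 × 26,520 × 415 × 17.4) ≈ 19570.433.

TC* ≈ €19,570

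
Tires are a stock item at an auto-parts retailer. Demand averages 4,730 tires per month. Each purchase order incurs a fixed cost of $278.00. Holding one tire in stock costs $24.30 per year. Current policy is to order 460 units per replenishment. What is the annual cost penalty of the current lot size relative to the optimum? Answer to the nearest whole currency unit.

Annual demand D = 4,730 × 12 = 56,760.
EOQ = √(2DS/H) = √(2 × 56,760 × 278 / 24.3) ≈ 1139.61.
Cost at Q* = (D/Q*)S + (Q*/2)H = √(2DSH) ≈ $27,692.47.
Cost at Q = 460: (56,760/460)×278 + (460/2)×24.3 = $34,302.78 + $5,589.00 = $39,891.78.
Excess = $39,891.78 − $27,692.47 = $12,199.31.

Extra cost ≈ $12,199 per year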